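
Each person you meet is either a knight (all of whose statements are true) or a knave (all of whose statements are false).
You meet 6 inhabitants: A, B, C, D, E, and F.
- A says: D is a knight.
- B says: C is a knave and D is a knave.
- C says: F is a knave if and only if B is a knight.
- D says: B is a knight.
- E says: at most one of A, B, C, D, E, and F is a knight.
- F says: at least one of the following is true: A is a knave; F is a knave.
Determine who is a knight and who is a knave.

A (knave): "D is a knight" — False. ✓
B is a knave, so "C is a knave and D is a knave" must be False — and it is.
C is a knight; "F is a knave if and only if B is a knight" is True, as required.
D is a knave, and the claim "B is a knight" is indeed False.
Since E is a knave, "at most one of A, B, C, D, E, and F is a knight" needs to be False, which holds.
As a knight, F's statement "at least one of the following is true: A is a knave; F is a knave" should be True; it is.

Knights: C and F. Knaves: A, B, D, and E.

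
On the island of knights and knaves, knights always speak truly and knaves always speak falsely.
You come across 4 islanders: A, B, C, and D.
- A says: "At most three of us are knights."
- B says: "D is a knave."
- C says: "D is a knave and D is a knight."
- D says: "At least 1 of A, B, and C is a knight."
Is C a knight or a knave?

C is a knave.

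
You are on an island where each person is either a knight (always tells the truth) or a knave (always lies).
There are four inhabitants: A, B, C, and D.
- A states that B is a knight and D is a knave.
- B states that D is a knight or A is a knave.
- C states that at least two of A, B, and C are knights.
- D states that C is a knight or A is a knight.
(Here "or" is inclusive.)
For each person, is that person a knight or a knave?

A is a knave, B is a knight, C is a knight, and D is a knight.

Suppose A is a knight. Then A's statement "B is a knight and D is a knave" would have to be true. Checking the 8 ways to assign the others, none is consistent with every speaker.
(For instance, with B=knight, C=knight, D=knight, A's claim "B is a knight and D is a knave" comes out false where it would need to be true.)
So A must be a knave, making "B is a knight and D is a knave" false. Taking A=knave, B=knight, C=knight, D=knight, each remaining statement checks out:
  B (knight): "D is a knight or A is a knave" — true. ✓
  C (knight): "at least two of A, B, and C are knights" — true. ✓
  D (knight): "C is a knight or A is a knight" — true. ✓
This is the unique consistent assignment.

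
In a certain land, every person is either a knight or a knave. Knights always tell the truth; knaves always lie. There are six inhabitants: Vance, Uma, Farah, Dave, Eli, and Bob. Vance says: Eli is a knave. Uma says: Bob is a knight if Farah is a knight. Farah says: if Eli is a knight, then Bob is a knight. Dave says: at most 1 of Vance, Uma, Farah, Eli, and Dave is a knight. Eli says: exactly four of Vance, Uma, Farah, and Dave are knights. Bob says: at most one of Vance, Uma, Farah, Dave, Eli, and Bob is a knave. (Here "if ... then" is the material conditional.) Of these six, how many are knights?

2

The unique consistent assignment is Vance=knight, Uma=knave, Farah=knight, Dave=knave, Eli=knave, Bob=knave.
That has 2 knights.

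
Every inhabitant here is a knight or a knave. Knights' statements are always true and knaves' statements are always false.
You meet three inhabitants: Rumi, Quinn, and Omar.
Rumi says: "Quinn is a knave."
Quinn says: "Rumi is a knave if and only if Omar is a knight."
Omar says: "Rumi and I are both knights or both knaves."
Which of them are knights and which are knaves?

Suppose Rumi is a knave. Then Rumi's statement "Quinn is a knave" would have to be false. Checking the 4 ways to assign the others, none is consistent with every speaker.
(For instance, with Quinn=knave, Omar=knight, Rumi's claim "Quinn is a knave" comes out true where it would need to be false.)
So Rumi must be a knight, making "Quinn is a knave" true. Taking Rumi=knight, Quinn=knave, Omar=knight, each remaining statement checks out:
  Quinn (knave): "Rumi is a knave if and only if Omar is a knight" — false. ✓
  Omar (knight): "Rumi and I are both knights or both knaves" — true. ✓
This is the unique consistent assignment.

Rumi is a knight, Quinn is a knave, and Omar is a knight.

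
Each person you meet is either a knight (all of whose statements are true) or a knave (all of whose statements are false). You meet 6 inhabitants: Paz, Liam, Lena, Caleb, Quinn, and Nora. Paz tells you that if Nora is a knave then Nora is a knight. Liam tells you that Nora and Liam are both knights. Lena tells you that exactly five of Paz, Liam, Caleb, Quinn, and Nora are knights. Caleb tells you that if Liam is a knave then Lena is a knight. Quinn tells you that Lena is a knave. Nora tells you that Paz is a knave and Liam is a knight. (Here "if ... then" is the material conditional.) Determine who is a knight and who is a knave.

Paz is a knave, Liam is a knave, Lena is a knave, Caleb is a knave, Quinn is a knight, and Nora is a knave.

Paz is a knave, so "if Nora is a knave then Nora is a knight" must be False — and it is.
Since Liam is a knave, "Nora and Liam are both knights" needs to be False, which holds.
Lena (knave): "exactly five of Paz, Liam, Caleb, Quinn, and Nora are knights" — False. ✓
Caleb is a knave, so "if Liam is a knave then Lena is a knight" must be False — and it is.
Quinn (knight): "Lena is a knave" — true. ✓
Nora (knave): "Paz is a knave and Liam is a knight" — False. ✓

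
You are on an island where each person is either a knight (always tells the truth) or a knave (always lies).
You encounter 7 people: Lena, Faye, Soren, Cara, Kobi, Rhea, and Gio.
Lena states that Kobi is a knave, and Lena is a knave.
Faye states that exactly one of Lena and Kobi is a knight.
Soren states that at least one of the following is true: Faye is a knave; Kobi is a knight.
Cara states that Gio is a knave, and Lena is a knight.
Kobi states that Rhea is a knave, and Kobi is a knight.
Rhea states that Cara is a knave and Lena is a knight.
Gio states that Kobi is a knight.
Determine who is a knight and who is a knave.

Lena is a knave, Faye is a knight, Soren is a knight, Cara is a knave, Kobi is a knight, Rhea is a knave, and Gio is a knight.

Lena (knave): "Kobi is a knave, and Lena is a knave" — False. ✓
Faye (knight): "exactly one of Lena and Kobi is a knight" — True. ✓
As a knight, Soren's statement "at least one of the following is true: Faye is a knave; Kobi is a knight" should be True; it is.
As a knave, Cara's statement "Gio is a knave, and Lena is a knight" should be False; it is.
As a knight, Kobi's statement "Rhea is a knave, and Kobi is a knight" should be True; it is.
Rhea is a knave, and the claim "Cara is a knave and Lena is a knight" is indeed False.
Since Gio is a knight, "Kobi is a knight" needs to be True, which holds.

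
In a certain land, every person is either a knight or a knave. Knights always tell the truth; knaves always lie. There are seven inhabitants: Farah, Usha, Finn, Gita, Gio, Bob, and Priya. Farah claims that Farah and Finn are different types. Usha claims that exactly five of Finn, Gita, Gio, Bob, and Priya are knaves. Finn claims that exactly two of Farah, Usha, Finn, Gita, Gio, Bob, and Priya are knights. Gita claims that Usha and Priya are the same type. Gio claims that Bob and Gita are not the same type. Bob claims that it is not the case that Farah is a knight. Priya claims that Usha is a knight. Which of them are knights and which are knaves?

Farah (knight): "Farah and Finn are different types" — True. ✓
Usha is a knave, so "exactly five of Finn, Gita, Gio, Bob, and Priya are knaves" must be false — and it is.
Finn is a knave; "exactly two of Farah, Usha, Finn, Gita, Gio, Bob, and Priya are knights" is false, as required.
Gita is a knight, and the claim "Usha and Priya are the same type" is indeed True.
Since Gio is a knight, "Bob and Gita are not the same type" needs to be True, which holds.
Bob is a knave, and the claim "it is not the case that Farah is a knight" is indeed false.
Priya is a knave; "Usha is a knight" is false, as required.

Farah is a knight, Usha is a knave, Finn is a knave, Gita is a knight, Gio is a knight, Bob is a knave, and Priya is a knave.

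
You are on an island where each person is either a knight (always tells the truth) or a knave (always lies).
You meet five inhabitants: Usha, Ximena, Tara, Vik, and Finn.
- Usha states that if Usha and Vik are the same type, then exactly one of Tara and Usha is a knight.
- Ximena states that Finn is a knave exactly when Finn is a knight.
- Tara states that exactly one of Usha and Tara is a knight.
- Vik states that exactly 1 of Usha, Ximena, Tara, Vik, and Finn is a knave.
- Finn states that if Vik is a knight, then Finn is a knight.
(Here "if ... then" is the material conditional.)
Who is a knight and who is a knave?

Usha is a knave, Ximena is a knave, Tara is a knave, Vik is a knave, and Finn is a knight.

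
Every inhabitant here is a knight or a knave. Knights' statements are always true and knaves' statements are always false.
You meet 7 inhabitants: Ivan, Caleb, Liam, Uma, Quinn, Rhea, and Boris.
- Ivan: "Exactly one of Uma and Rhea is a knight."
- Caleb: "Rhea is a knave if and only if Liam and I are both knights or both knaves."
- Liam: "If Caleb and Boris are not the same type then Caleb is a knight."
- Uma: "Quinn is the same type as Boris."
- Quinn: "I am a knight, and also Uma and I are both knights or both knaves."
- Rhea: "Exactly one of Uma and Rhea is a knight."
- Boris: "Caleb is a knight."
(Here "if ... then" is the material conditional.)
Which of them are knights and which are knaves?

As a knave, Ivan's statement "exactly one of Uma and Rhea is a knight" should be false; it is.
Caleb is a knight; "Rhea is a knave if and only if Liam and I are both knights or both knaves" is True, as required.
Liam is a knight, and the claim "if Caleb and Boris are not the same type then Caleb is a knight" is indeed True.
Since Uma is a knave, "Quinn is the same type as Boris" needs to be false, which holds.
Quinn (knave): "I am a knight, and also Uma and I are both knights or both knaves" — false. ✓
Rhea is a knave, so "exactly one of Uma and Rhea is a knight" must be false — and it is.
Boris is a knight, so "Caleb is a knight" must be True — and it is.

Knights: Caleb, Liam, and Boris. Knaves: Ivan, Uma, Quinn, and Rhea.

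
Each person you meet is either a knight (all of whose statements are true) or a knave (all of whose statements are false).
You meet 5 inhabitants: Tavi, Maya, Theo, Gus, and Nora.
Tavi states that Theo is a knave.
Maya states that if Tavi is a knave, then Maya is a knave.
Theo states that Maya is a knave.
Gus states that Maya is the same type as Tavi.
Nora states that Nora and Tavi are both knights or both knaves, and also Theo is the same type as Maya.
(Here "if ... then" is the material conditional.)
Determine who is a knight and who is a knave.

Suppose Tavi is a knave. Then Tavi's statement "Theo is a knave" would have to be false. Checking the 16 ways to assign the others, none is consistent with every speaker.
(For instance, with Maya=knight, Theo=knave, Gus=knight, Nora=knave, Tavi's claim "Theo is a knave" comes out true where it would need to be false.)
So Tavi must be a knight, making "Theo is a knave" true. Taking Tavi=knight, Maya=knight, Theo=knave, Gus=knight, Nora=knave, each remaining statement checks out:
  Maya (knight): "if Tavi is a knave, then Maya is a knave" — true. ✓
  Theo (knave): "Maya is a knave" — false. ✓
  Gus (knight): "Maya is the same type as Tavi" — true. ✓
  Nora (knave): "Nora and Tavi are both knights or both knaves, and also Theo is the same type as Maya" — false. ✓
This is the unique consistent assignment.

Knights: Tavi, Maya, and Gus. Knaves: Theo and Nora.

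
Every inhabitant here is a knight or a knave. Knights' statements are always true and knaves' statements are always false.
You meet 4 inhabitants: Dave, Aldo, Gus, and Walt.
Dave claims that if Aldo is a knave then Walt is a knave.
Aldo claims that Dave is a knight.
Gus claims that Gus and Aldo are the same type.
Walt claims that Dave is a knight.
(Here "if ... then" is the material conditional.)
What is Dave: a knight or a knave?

Dave is a knight.

Consistent assignments: {Dave=knight, Aldo=knight, Gus=knight, Walt=knight}; {Dave=knight, Aldo=knight, Gus=knave, Walt=knight}
In every consistent assignment, Dave is a knight.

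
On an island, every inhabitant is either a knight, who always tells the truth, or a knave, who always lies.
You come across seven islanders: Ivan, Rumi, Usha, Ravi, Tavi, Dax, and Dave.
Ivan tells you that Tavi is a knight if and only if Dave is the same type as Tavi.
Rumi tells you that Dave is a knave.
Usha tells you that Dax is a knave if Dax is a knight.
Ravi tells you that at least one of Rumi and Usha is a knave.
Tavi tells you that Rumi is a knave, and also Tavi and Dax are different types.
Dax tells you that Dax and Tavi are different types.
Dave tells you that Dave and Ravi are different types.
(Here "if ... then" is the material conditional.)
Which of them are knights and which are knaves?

Ivan is a knave, Rumi is a knight, Usha is a knight, Ravi is a knave, Tavi is a knave, Dax is a knave, and Dave is a knave.

As a knave, Ivan's statement "Tavi is a knight if and only if Dave is the same type as Tavi" should be false; it is.
Rumi is a knight, so "Dave is a knave" must be true — and it is.
Usha is a knight, so "Dax is a knave if Dax is a knight" must be true — and it is.
Ravi is a knave, and the claim "at least one of Rumi and Usha is a knave" is indeed false.
Tavi is a knave; "Rumi is a knave, and also Tavi and Dax are different types" is false, as required.
As a knave, Dax's statement "Dax and Tavi are different types" should be false; it is.
Since Dave is a knave, "Dave and Ravi are different types" needs to be false, which holds.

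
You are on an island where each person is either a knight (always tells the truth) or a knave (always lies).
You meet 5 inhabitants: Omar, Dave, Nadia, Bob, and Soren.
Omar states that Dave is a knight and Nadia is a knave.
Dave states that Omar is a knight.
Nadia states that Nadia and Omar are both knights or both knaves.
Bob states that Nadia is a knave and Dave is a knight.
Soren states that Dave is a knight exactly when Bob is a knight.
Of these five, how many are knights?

The unique consistent assignment is Omar=knight, Dave=knight, Nadia=knave, Bob=knight, Soren=knight.
That has 4 knights.

4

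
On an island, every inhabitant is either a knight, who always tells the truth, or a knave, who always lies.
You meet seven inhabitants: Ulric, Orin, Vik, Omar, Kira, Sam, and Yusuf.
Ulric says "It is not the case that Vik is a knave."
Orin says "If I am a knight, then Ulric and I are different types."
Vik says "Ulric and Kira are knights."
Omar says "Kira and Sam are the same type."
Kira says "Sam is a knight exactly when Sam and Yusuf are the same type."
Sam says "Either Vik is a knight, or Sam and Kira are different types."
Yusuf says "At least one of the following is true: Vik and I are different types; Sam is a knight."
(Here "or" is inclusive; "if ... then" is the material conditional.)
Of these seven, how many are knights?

2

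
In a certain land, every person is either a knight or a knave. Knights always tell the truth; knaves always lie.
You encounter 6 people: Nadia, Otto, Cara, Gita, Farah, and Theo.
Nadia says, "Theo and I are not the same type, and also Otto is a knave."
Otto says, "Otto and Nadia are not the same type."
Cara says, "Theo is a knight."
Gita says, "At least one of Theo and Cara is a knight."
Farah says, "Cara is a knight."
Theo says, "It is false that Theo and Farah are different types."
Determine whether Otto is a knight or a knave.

Otto is a knight.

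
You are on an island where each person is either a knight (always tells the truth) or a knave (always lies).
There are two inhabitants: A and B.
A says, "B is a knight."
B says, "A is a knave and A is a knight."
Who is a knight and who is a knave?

A is a knave, and the claim "B is a knight" is indeed False.
As a knave, B's statement "A is a knave and A is a knight" should be False; it is.

A is a knave and B is a knave.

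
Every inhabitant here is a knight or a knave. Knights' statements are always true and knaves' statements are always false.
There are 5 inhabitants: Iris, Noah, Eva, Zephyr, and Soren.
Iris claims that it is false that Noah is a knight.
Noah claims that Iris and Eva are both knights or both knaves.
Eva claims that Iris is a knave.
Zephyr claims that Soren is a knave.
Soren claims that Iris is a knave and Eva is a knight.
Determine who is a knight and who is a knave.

Iris is a knight, Noah is a knave, Eva is a knave, Zephyr is a knight, and Soren is a knave.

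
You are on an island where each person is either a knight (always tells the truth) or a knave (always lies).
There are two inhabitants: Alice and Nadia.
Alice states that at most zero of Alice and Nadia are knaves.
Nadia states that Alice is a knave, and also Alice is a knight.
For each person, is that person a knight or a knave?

Alice is a knave and Nadia is a knave.

Since Alice is a knave, "at most zero of Alice and Nadia are knaves" needs to be False, which holds.
Nadia (knave): "Alice is a knave, and also Alice is a knight" — False. ✓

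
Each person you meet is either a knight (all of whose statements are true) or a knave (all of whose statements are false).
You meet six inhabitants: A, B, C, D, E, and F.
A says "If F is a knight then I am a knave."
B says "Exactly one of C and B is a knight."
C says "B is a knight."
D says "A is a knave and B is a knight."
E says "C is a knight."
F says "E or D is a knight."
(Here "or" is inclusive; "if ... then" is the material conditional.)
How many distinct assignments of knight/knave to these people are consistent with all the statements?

1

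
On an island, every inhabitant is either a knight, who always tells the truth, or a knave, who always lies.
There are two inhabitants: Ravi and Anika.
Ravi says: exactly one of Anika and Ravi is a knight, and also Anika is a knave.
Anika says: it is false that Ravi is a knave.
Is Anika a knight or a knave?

Anika is a knave.

Consistent assignments: {Ravi=knave, Anika=knave}
In every consistent assignment, Anika is a knave.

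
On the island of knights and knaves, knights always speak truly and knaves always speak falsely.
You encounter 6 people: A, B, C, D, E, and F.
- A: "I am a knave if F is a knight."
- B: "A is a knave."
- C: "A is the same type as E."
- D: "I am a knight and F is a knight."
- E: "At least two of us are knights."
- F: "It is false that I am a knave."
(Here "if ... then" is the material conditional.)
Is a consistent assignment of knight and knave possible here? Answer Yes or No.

Yes

One consistent assignment: A=knight, B=knave, C=knight, D=knave, E=knight, F=knave.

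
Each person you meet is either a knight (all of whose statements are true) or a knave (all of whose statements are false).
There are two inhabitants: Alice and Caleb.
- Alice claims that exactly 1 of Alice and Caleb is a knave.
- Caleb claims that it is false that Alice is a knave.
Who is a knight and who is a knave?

Alice is a knave and Caleb is a knave.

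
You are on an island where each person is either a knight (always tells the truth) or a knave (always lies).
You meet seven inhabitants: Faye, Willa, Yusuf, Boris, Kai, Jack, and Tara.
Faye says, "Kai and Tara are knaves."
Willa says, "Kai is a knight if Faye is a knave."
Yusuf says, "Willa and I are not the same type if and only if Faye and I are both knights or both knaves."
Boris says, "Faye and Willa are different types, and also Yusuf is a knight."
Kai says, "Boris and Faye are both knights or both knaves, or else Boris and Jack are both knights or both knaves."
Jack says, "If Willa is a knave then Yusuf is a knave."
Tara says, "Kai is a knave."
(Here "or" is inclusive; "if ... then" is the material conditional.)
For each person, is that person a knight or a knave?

Knights: Willa, Yusuf, Boris, Kai, and Jack. Knaves: Faye and Tara.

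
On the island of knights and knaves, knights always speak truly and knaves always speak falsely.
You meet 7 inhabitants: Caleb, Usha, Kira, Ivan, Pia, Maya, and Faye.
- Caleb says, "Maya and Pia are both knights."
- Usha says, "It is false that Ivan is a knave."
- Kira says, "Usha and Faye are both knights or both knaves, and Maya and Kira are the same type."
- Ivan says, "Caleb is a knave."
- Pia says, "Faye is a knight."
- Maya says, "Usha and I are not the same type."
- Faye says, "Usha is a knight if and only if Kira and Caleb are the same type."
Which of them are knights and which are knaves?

Since Caleb is a knight, "Maya and Pia are both knights" needs to be true, which holds.
Usha is a knave; "it is false that Ivan is a knave" is false, as required.
Kira (knave): "Usha and Faye are both knights or both knaves, and Maya and Kira are the same type" — false. ✓
Ivan is a knave, so "Caleb is a knave" must be false — and it is.
Pia is a knight, so "Faye is a knight" must be true — and it is.
Since Maya is a knight, "Usha and I are not the same type" needs to be true, which holds.
Faye is a knight, so "Usha is a knight if and only if Kira and Caleb are the same type" must be true — and it is.

Caleb is a knight, Usha is a knave, Kira is a knave, Ivan is a knave, Pia is a knight, Maya is a knight, and Faye is a knight.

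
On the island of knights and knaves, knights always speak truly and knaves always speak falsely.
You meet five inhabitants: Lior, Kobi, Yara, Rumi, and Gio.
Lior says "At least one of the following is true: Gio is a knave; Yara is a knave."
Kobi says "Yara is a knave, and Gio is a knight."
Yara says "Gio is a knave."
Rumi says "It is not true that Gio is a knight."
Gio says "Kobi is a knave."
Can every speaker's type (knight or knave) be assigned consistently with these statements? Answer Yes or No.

No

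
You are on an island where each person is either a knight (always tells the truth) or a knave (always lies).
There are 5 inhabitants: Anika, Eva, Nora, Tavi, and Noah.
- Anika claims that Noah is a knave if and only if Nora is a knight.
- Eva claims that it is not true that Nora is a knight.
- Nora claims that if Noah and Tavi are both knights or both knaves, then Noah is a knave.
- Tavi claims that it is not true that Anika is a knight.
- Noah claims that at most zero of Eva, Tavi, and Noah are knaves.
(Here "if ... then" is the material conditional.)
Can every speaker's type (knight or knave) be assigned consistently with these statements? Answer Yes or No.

Yes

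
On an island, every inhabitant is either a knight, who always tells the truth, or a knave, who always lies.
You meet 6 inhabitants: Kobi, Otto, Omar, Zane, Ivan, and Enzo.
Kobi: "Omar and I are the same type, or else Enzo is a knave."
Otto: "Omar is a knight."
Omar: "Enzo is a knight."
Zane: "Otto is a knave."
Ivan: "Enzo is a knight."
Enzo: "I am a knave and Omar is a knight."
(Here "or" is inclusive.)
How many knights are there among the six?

The unique consistent assignment is Kobi=knight, Otto=knave, Omar=knave, Zane=knight, Ivan=knave, Enzo=knave.
That has 2 knights.

2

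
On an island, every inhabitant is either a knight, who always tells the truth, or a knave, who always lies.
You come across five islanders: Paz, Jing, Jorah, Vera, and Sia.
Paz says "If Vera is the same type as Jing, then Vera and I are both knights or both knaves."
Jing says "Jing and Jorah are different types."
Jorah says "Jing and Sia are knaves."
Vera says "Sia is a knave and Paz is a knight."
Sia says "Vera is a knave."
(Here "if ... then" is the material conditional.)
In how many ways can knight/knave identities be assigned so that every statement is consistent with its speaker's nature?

2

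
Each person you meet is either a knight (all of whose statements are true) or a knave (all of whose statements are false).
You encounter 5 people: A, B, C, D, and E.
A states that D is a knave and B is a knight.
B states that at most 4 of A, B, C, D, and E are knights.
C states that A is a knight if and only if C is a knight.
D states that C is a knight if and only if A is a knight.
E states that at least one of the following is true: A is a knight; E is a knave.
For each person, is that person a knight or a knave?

As a knight, A's statement "D is a knave and B is a knight" should be true; it is.
B is a knight, and the claim "at most 4 of A, B, C, D, and E are knights" is indeed true.
Since C is a knave, "A is a knight if and only if C is a knight" needs to be false, which holds.
D is a knave, so "C is a knight if and only if A is a knight" must be false — and it is.
As a knight, E's statement "at least one of the following is true: A is a knight; E is a knave" should be true; it is.

A is a knight, B is a knight, C is a knave, D is a knave, and E is a knight.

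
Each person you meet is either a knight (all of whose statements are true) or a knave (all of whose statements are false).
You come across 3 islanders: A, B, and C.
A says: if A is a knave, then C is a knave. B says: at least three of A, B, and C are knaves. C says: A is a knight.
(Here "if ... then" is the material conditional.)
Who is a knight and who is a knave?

A is a knight, and the claim "if A is a knave, then C is a knave" is indeed true.
B is a knave; "at least three of A, B, and C are knaves" is false, as required.
Since C is a knight, "A is a knight" needs to be true, which holds.

A is a knight, B is a knave, and C is a knight.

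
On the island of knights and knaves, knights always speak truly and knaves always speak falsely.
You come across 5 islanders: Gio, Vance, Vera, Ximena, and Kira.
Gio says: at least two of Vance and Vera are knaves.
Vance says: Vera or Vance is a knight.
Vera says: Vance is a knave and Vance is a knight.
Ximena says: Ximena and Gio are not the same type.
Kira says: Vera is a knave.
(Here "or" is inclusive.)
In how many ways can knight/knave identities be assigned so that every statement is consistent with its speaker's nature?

2

Consistent assignments:
  Gio=knave, Vance=knight, Vera=knave, Ximena=knight, Kira=knight
  Gio=knave, Vance=knight, Vera=knave, Ximena=knave, Kira=knight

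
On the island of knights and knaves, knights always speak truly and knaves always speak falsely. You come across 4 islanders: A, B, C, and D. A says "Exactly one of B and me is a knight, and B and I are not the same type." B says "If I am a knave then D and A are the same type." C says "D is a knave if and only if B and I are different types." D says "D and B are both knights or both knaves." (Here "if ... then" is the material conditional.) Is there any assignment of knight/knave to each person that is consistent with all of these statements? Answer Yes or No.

Checking all 16 assignments, each has at least one speaker whose statement's truth value contradicts their type.

No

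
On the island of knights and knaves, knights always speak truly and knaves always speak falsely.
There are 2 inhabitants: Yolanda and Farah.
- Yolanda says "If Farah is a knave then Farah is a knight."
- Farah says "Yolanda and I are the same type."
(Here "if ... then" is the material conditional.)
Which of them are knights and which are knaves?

Knights: Yolanda and Farah. Knaves: none.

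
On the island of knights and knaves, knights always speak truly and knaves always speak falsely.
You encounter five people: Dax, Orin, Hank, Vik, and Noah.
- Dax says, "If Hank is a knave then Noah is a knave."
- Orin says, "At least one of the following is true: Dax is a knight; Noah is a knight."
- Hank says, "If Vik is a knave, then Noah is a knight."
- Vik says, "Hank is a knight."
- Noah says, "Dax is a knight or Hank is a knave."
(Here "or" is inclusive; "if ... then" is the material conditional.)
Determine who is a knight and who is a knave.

Dax is a knight, Orin is a knight, Hank is a knight, Vik is a knight, and Noah is a knight.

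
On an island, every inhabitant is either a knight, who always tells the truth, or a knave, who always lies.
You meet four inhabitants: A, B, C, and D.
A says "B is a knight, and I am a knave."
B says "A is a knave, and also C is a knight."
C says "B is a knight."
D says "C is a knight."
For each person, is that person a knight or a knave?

A is a knave, and the claim "B is a knight, and I am a knave" is indeed false.
B (knave): "A is a knave, and also C is a knight" — false. ✓
As a knave, C's statement "B is a knight" should be false; it is.
D is a knave, so "C is a knight" must be false — and it is.

A is a knave, B is a knave, C is a knave, and D is a knave.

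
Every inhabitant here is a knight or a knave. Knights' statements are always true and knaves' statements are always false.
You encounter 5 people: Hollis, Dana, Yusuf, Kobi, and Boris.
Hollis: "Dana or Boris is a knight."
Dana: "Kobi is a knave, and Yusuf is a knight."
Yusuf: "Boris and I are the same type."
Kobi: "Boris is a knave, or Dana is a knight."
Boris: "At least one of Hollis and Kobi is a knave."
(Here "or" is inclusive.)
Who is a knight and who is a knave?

Hollis is a knight, so "Dana or Boris is a knight" must be true — and it is.
Dana is a knave, and the claim "Kobi is a knave, and Yusuf is a knight" is indeed False.
Yusuf is a knave; "Boris and I are the same type" is False, as required.
Kobi is a knave, and the claim "Boris is a knave, or Dana is a knight" is indeed False.
Boris is a knight, so "at least one of Hollis and Kobi is a knave" must be true — and it is.

Knights: Hollis and Boris. Knaves: Dana, Yusuf, and Kobi.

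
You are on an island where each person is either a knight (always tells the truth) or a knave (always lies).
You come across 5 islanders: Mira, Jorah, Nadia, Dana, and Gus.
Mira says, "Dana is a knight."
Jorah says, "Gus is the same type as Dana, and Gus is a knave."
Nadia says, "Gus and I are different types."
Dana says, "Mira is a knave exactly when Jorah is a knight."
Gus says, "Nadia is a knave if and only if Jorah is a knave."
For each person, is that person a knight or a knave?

Mira is a knight, Jorah is a knave, Nadia is a knight, Dana is a knight, and Gus is a knave.

Since Mira is a knight, "Dana is a knight" needs to be True, which holds.
Jorah is a knave, so "Gus is the same type as Dana, and Gus is a knave" must be false — and it is.
Nadia is a knight, and the claim "Gus and I are different types" is indeed True.
Dana is a knight; "Mira is a knave exactly when Jorah is a knight" is True, as required.
Gus is a knave, and the claim "Nadia is a knave if and only if Jorah is a knave" is indeed false.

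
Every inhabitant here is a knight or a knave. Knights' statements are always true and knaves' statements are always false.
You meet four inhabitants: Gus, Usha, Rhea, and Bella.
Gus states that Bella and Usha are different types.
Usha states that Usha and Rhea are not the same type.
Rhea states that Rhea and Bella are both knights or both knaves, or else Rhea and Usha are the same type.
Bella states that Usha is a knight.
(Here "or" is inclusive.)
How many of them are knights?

2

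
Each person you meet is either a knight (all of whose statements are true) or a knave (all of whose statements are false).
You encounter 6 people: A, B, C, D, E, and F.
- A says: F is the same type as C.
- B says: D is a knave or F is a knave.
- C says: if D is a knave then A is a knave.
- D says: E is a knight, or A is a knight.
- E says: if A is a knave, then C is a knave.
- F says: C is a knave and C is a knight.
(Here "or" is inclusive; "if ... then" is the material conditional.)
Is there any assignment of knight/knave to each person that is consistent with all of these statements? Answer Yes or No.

Yes

One consistent assignment: A=knave, B=knight, C=knight, D=knave, E=knave, F=knave.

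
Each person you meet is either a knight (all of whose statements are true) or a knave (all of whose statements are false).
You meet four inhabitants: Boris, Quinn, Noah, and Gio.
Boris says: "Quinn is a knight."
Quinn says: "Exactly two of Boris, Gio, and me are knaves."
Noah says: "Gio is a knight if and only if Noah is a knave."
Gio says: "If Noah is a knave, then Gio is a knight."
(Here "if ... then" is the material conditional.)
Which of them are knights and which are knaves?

As a knave, Boris's statement "Quinn is a knight" should be False; it is.
Quinn is a knave; "exactly two of Boris, Gio, and me are knaves" is False, as required.
Noah is a knave, so "Gio is a knight if and only if Noah is a knave" must be False — and it is.
Gio is a knave, so "if Noah is a knave, then Gio is a knight" must be False — and it is.

Boris is a knave, Quinn is a knave, Noah is a knave, and Gio is a knave.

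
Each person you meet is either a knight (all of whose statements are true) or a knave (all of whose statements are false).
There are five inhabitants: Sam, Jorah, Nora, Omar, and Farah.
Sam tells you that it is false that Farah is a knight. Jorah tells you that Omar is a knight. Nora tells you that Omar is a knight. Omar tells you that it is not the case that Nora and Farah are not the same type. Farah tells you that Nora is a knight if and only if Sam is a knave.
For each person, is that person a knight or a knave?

Suppose Sam is a knight. Then Sam's statement "it is false that Farah is a knight" would have to be true. Checking the 16 ways to assign the others, none is consistent with every speaker.
(For instance, with Jorah=knight, Nora=knight, Omar=knight, Farah=knight, Sam's claim "it is false that Farah is a knight" comes out false where it would need to be true.)
So Sam must be a knave, making "it is false that Farah is a knight" false. Taking Sam=knave, Jorah=knight, Nora=knight, Omar=knight, Farah=knight, each remaining statement checks out:
  Jorah (knight): "Omar is a knight" — true. ✓
  Nora (knight): "Omar is a knight" — true. ✓
  Omar (knight): "it is not the case that Nora and Farah are not the same type" — true. ✓
  Farah (knight): "Nora is a knight if and only if Sam is a knave" — true. ✓
This is the unique consistent assignment.

Sam is a knave, Jorah is a knight, Nora is a knight, Omar is a knight, and Farah is a knight.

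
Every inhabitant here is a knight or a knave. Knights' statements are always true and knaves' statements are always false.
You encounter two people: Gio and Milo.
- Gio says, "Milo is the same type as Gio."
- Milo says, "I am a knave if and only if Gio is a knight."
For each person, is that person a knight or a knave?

Knights: Milo. Knaves: Gio.

Suppose Gio is a knight. Then Gio's statement "Milo is the same type as Gio" would have to be true. Checking the 2 ways to assign the others, none is consistent with every speaker.
(For instance, with Milo=knight, Milo's claim "I am a knave if and only if Gio is a knight" comes out false where it would need to be true.)
So Gio must be a knave, making "Milo is the same type as Gio" false. Taking Gio=knave, Milo=knight, each remaining statement checks out:
  Milo (knight): "I am a knave if and only if Gio is a knight" — true. ✓
This is the unique consistent assignment.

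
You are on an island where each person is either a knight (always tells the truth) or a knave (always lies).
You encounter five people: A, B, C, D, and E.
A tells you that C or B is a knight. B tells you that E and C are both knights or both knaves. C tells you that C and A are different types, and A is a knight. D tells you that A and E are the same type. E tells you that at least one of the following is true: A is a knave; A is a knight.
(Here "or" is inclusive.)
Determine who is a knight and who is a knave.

A (knave): "C or B is a knight" — False. ✓
B is a knave; "E and C are both knights or both knaves" is False, as required.
C is a knave, and the claim "C and A are different types, and A is a knight" is indeed False.
D is a knave; "A and E are the same type" is False, as required.
E is a knight, and the claim "at least one of the following is true: A is a knave; A is a knight" is indeed true.

Knights: E. Knaves: A, B, C, and D.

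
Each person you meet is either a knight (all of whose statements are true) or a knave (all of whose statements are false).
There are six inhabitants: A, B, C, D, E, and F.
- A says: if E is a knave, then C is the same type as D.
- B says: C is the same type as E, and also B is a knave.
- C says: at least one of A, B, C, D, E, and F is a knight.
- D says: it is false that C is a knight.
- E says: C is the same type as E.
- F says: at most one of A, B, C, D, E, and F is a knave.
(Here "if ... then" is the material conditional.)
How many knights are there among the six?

The unique consistent assignment is A=knave, B=knave, C=knight, D=knave, E=knave, F=knave.
That has 1 knight.

1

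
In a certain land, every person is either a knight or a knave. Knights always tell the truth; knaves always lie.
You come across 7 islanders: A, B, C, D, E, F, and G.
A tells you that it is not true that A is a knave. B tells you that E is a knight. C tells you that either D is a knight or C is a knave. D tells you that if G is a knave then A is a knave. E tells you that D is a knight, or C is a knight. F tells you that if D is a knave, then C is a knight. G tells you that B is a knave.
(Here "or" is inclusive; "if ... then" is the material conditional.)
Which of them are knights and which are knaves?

Knights: B, C, D, E, and F. Knaves: A and G.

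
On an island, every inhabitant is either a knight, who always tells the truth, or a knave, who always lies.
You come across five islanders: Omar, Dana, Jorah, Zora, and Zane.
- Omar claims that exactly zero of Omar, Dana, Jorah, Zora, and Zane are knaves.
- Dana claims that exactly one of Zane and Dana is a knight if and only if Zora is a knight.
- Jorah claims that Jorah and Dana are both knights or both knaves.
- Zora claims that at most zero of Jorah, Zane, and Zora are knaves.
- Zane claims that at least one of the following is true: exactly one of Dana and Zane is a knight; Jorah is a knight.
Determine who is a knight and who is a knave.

Since Omar is a knave, "exactly zero of Omar, Dana, Jorah, Zora, and Zane are knaves" needs to be false, which holds.
As a knight, Dana's statement "exactly one of Zane and Dana is a knight if and only if Zora is a knight" should be True; it is.
Jorah is a knight, and the claim "Jorah and Dana are both knights or both knaves" is indeed True.
Zora (knave): "at most zero of Jorah, Zane, and Zora are knaves" — false. ✓
Since Zane is a knight, "at least one of the following is true: exactly one of Dana and Zane is a knight; Jorah is a knight" needs to be True, which holds.

Omar is a knave, Dana is a knight, Jorah is a knight, Zora is a knave, and Zane is a knight.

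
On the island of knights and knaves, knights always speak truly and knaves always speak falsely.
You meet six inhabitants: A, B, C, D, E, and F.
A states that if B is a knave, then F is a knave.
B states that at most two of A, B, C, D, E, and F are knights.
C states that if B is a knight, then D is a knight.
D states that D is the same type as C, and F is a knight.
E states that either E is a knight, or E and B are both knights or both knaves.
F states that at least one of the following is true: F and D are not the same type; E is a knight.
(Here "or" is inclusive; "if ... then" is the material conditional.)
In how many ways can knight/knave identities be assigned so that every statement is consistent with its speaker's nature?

Consistent assignments:
  A=knight, B=knight, C=knave, D=knave, E=knave, F=knave
  A=knave, B=knave, C=knight, D=knight, E=knight, F=knight
  A=knave, B=knave, C=knight, D=knave, E=knight, F=knight

3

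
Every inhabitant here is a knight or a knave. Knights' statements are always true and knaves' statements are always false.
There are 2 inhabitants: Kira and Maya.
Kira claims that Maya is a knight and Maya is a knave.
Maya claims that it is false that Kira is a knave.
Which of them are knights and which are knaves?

Kira is a knave and Maya is a knave.

Suppose Kira is a knight. Then Kira's statement "Maya is a knight and Maya is a knave" would have to be true. Checking the 2 ways to assign the others, none is consistent with every speaker.
(For instance, with Maya=knave, Kira's claim "Maya is a knight and Maya is a knave" comes out false where it would need to be true.)
So Kira must be a knave, making "Maya is a knight and Maya is a knave" false. Taking Kira=knave, Maya=knave, each remaining statement checks out:
  Maya (knave): "it is false that Kira is a knave" — false. ✓
This is the unique consistent assignment.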